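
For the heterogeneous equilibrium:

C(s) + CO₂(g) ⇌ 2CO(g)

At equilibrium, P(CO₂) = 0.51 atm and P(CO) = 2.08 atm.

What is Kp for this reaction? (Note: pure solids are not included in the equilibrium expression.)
K_p = 8.483

Solid C is excluded.
Kp = P(CO)²/P(CO₂) = (2.08)²/0.51 = 4.326/0.51 = 8.483.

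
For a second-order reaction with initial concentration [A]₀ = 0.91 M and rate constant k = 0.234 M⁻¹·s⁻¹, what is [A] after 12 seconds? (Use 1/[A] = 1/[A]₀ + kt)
0.2560 M

1/[A] = 1/[A]₀ + k·t = 1/0.91 + (0.234)·(12) = 1.0989 + 2.8080 = 3.9069
[A] = 1/3.9069 = 0.2560 M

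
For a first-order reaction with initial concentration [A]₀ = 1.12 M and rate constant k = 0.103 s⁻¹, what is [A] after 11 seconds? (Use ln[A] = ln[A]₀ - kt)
0.3607 M

ln[A] = ln[A]₀ - k·t = ln(1.12) - (0.103)·(11) = 0.1133 - 1.1330 = -1.0197
[A] = e^(-1.0197) = 0.3607 M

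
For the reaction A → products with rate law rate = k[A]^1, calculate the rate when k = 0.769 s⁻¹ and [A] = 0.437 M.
0.3361 M/s

rate = k·[A]^1 = 0.769·(0.437)^1 = 0.769·0.437 = 0.3361 M/s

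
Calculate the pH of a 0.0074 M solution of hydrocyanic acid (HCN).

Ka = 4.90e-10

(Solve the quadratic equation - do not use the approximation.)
pH = 5.72

x² + Ka×x - Ka×C = 0. Using quadratic formula: [H⁺] = 1.9040e-06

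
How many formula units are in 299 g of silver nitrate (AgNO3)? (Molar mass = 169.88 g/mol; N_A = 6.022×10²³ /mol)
Moles = 299 g ÷ 169.88 g/mol = 1.76007 mol
Formula units = 1.76007 mol × 6.022×10²³ /mol = 1.060e+24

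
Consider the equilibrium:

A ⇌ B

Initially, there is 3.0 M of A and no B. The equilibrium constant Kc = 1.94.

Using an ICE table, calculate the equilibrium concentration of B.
[B] = 1.980 M

ICE: [A] = 3.0 − x, [B] = x.
Kc = x/(3.0 − x) = 1.94 ⇒ x = 1.94·3.0/(1 + 1.94) = 5.82/2.94 = 1.98.
[B] = x = 1.980 M.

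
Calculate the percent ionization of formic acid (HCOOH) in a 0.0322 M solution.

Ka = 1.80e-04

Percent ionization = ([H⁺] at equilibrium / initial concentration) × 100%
Percent ionization = 7.2%

Let x = [H⁺]. Ka = x²/(C - x) ⇒ x² + (1.80e-04)x - (1.80e-04)(0.0322) = 0. x = 2.3192e-03. Percent = (2.3192e-03/0.0322) × 100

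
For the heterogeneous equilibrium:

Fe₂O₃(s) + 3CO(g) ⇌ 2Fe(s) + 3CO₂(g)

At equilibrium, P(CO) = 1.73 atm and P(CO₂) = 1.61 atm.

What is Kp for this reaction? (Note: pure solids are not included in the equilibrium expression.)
K_p = 0.806

Solids (Fe₂O₃, Fe) are excluded.
Kp = P(CO₂)³/P(CO)³ = (1.61)³/(1.73)³ = 4.173/5.178 = 0.806.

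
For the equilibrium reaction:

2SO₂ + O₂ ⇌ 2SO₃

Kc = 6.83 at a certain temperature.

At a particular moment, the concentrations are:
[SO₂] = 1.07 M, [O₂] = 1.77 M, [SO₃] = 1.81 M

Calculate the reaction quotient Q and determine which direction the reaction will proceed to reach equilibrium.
Q = 1.617, Q < K, reaction proceeds forward (toward products)

Q = ([SO₃]^2) / ([SO₂]^2 × [O₂])
  = ((1.81)^2) / ((1.07)^2·(1.77)) = 3.2761/2.0265 = 1.617
Since Q = 1.617 < Kc = 6.83, the reaction proceeds forward (toward products) to reach equilibrium.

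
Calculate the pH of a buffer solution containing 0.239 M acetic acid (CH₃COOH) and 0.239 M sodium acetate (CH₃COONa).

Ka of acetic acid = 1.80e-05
pH = 4.74

pKa = -log(1.80e-05) = 4.74. pH = pKa + log([A⁻]/[HA]) = 4.74 + log(0.239/0.239)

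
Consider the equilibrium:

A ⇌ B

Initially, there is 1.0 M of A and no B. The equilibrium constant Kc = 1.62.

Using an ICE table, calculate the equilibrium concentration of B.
[B] = 0.618 M

ICE: [A] = 1.0 − x, [B] = x.
Kc = x/(1.0 − x) = 1.62 ⇒ x = 1.62·1.0/(1 + 1.62) = 1.62/2.62 = 0.6183.
[B] = x = 0.618 M.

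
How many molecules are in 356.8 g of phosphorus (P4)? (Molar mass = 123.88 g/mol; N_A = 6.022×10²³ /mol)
Moles = 356.8 g ÷ 123.88 g/mol = 2.88021 mol
Molecules = 2.88021 mol × 6.022×10²³ /mol = 1.734e+24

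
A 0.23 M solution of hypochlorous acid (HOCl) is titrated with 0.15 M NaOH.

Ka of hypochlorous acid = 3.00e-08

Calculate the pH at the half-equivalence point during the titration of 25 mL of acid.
pH = pKa = 7.52

At the half-equivalence point, [HA] = [A⁻], so by Henderson–Hasselbalch pH = pKa + log(1) = pKa.
pKa = −log(3.00e-08) = 7.52.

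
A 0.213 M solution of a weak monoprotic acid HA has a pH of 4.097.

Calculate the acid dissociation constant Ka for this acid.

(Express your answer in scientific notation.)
K_a = 3.00e-08

[H⁺] = 10^(−pH) = 10^(−4.097) = 7.998e-05 M. For HA ⇌ H⁺ + A⁻, Ka = x²/(C − x) = (7.998e-05)²/(0.213 − 7.998e-05) = 3.00e-08.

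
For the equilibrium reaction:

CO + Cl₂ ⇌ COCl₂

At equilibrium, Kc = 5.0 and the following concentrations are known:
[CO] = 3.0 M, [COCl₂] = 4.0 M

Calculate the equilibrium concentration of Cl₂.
[Cl₂] = 0.2667 M

Kc = ([COCl₂]) / ([CO] × [Cl₂]) = 5.0
[Cl₂]^1 = (product terms)/(Kc · other reactant terms) = 4 / (5.0 · 3) = 0.26667
[Cl₂] = 0.2667 M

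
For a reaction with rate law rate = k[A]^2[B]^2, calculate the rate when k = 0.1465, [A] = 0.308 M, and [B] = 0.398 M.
0.002201 M/s

rate = k·[A]^2·[B]^2 = 0.1465·(0.308)^2·(0.398)^2 = 0.1465·0.094864·0.158404 = 0.002201 M/s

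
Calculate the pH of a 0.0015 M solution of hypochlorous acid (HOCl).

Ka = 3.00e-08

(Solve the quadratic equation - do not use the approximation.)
pH = 5.17

x² + Ka×x - Ka×C = 0. Using quadratic formula: [H⁺] = 6.6932e-06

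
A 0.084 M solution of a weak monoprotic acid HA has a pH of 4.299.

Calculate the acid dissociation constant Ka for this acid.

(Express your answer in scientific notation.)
K_a = 3.01e-08

[H⁺] = 10^(−pH) = 10^(−4.299) = 5.023e-05 M. For HA ⇌ H⁺ + A⁻, Ka = x²/(C − x) = (5.023e-05)²/(0.084 − 5.023e-05) = 3.01e-08.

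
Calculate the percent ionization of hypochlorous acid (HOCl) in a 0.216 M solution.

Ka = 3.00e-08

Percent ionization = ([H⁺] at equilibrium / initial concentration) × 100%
Percent ionization = 0.0373%

Let x = [H⁺]. Ka = x²/(C - x) ⇒ x² + (3.00e-08)x - (3.00e-08)(0.216) = 0. x = 8.0483e-05. Percent = (8.0483e-05/0.216) × 100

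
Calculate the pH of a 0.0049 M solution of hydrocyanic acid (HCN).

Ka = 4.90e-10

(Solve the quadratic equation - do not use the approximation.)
pH = 5.81

x² + Ka×x - Ka×C = 0. Using quadratic formula: [H⁺] = 1.5493e-06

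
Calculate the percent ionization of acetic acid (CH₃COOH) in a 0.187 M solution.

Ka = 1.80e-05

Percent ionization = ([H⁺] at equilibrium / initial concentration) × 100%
Percent ionization = 0.976%

Let x = [H⁺]. Ka = x²/(C - x) ⇒ x² + (1.80e-05)x - (1.80e-05)(0.187) = 0. x = 1.8257e-03. Percent = (1.8257e-03/0.187) × 100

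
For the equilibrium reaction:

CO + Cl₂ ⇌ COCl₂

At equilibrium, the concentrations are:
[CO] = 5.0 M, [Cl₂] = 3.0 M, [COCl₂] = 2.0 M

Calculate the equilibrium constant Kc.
K_c = 0.1333

Kc = ([COCl₂]) / ([CO] × [Cl₂])
   = ((2.0)) / ((5.0)·(3.0))
   = 2 / 15 = 0.1333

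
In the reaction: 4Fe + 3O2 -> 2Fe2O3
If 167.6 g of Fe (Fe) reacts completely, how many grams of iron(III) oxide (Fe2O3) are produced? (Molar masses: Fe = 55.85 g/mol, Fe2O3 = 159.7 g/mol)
Moles of Fe = 167.6 g ÷ 55.85 g/mol = 3.0009 mol
Mole ratio: 2 mol Fe2O3 / 4 mol Fe
Moles of Fe2O3 = 3.0009 × (2/4) = 1.50045 mol
Mass of Fe2O3 = 1.50045 mol × 159.7 g/mol = 239.6 g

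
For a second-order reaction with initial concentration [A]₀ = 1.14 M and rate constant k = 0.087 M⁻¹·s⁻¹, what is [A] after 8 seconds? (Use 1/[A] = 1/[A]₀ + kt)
0.6356 M

1/[A] = 1/[A]₀ + k·t = 1/1.14 + (0.087)·(8) = 0.8772 + 0.6960 = 1.5732
[A] = 1/1.5732 = 0.6356 M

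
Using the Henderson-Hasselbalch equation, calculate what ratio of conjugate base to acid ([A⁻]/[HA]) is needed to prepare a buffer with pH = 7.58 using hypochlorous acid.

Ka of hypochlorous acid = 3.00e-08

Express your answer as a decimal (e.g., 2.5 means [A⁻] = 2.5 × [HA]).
[A⁻]/[HA] = 1.141

pKa = −log(3.00e-08) = 7.5229. pH = pKa + log([A⁻]/[HA]). 7.58 = 7.5229 + log(ratio). log(ratio) = 7.58 − 7.5229 = 0.0571. ratio = 10^(0.0571) = 1.141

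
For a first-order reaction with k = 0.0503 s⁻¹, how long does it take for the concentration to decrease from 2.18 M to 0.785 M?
20.31 s

From ln[A] = ln[A]₀ - k·t: t = ln([A]₀/[A])/k = ln(2.18/0.785)/0.0503 = ln(2.7771)/0.0503 = 1.0214/0.0503 = 20.31 s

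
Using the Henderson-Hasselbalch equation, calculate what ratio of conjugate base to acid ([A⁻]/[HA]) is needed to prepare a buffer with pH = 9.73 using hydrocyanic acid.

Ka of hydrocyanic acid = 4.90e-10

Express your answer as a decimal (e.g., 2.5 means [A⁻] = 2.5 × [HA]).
[A⁻]/[HA] = 2.631

pKa = −log(4.90e-10) = 9.3098. pH = pKa + log([A⁻]/[HA]). 9.73 = 9.3098 + log(ratio). log(ratio) = 9.73 − 9.3098 = 0.4202. ratio = 10^(0.4202) = 2.631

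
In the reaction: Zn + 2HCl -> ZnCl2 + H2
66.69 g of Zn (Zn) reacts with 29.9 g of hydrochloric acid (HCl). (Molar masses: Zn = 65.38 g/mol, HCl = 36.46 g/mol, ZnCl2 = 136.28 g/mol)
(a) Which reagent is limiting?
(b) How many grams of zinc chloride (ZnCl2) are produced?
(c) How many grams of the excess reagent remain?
(a) HCl, (b) 55.88 g, (c) 39.88 g

Moles of Zn = 66.69 g ÷ 65.38 g/mol = 1.02004 mol
Moles of HCl = 29.9 g ÷ 36.46 g/mol = 0.820077 mol
Moles ÷ coefficient: Zn: 1.02004/1 = 1.02, HCl: 0.820077/2 = 0.41
(a) HCl has the smaller value, so HCl is the limiting reagent.
(b) Moles of ZnCl2 = 0.820077 mol HCl × (1/2) = 0.410038 mol; mass = 0.410038 mol × 136.28 g/mol = 55.88 g
(c) Zn consumed = 0.820077 × (1/2) = 0.410038 mol; remaining = 1.02004 − 0.410038 = 0.609998 mol; mass = 0.609998 mol × 65.38 g/mol = 39.88 g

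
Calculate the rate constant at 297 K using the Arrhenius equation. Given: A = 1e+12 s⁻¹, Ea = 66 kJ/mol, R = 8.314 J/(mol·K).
2.47e+00 s⁻¹

k = A·exp(-Ea/(R·T)) = 1e+12·exp(-66000/(8.314·297)) = 1e+12·exp(-26.7287) = 1e+12·2.4654e-12 = 2.47e+00 s⁻¹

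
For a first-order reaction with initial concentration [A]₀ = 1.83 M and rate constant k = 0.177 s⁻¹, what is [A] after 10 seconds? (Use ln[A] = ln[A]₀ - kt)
0.3117 M

ln[A] = ln[A]₀ - k·t = ln(1.83) - (0.177)·(10) = 0.6043 - 1.7700 = -1.1657
[A] = e^(-1.1657) = 0.3117 M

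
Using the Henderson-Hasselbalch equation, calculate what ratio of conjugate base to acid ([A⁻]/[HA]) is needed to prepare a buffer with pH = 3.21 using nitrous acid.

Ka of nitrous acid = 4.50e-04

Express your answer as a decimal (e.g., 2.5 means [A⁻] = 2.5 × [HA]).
[A⁻]/[HA] = 0.730

pKa = −log(4.50e-04) = 3.3468. pH = pKa + log([A⁻]/[HA]). 3.21 = 3.3468 + log(ratio). log(ratio) = 3.21 − 3.3468 = -0.1368. ratio = 10^(-0.1368) = 0.730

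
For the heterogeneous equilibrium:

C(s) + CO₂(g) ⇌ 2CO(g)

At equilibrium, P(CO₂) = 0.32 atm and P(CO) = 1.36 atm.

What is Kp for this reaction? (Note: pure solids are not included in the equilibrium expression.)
K_p = 5.780

Solid C is excluded.
Kp = P(CO)²/P(CO₂) = (1.36)²/0.32 = 1.85/0.32 = 5.780.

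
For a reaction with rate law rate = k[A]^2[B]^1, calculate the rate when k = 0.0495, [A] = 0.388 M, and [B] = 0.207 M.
0.001543 M/s

rate = k·[A]^2·[B]^1 = 0.0495·(0.388)^2·(0.207)^1 = 0.0495·0.150544·0.207 = 0.001543 M/s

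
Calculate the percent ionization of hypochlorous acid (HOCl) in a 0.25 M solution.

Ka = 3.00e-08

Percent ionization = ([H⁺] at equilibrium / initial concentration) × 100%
Percent ionization = 0.0346%

Let x = [H⁺]. Ka = x²/(C - x) ⇒ x² + (3.00e-08)x - (3.00e-08)(0.25) = 0. x = 8.6588e-05. Percent = (8.6588e-05/0.25) × 100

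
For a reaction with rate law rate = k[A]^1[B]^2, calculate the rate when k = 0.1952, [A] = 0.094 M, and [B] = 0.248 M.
0.001129 M/s

rate = k·[A]^1·[B]^2 = 0.1952·(0.094)^1·(0.248)^2 = 0.1952·0.094·0.061504 = 0.001129 M/s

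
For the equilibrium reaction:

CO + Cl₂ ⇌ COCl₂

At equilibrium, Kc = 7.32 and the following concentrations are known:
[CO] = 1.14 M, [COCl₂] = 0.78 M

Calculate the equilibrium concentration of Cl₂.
[Cl₂] = 0.0935 M

Kc = ([COCl₂]) / ([CO] × [Cl₂]) = 7.32
[Cl₂]^1 = (product terms)/(Kc · other reactant terms) = 0.78 / (7.32 · 1.14) = 0.093471
[Cl₂] = 0.0935 M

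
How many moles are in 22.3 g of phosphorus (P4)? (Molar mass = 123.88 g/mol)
Moles = 22.3 g ÷ 123.88 g/mol = 0.18 mol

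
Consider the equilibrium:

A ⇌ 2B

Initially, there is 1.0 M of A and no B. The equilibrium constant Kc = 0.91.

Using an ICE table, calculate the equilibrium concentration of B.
[B] = 0.753 M

ICE: [A] = 1.0 − x, [B] = 2x.
Kc = (2x)²/(1.0 − x) = 0.91 ⇒ 4x² + 0.91x − 0.91 = 0.
x = (−0.91 + √(0.91² + 4·4·0.91))/(2·4) = (−0.91 + √15.388)/8 = 0.3766.
[B] = 2x = 0.753 M.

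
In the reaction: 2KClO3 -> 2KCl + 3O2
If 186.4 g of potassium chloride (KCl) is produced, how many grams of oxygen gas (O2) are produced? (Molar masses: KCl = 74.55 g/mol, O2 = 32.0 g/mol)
Moles of KCl = 186.4 g ÷ 74.55 g/mol = 2.50034 mol
Mole ratio: 3 mol O2 / 2 mol KCl
Moles of O2 = 2.50034 × (3/2) = 3.7505 mol
Mass of O2 = 3.7505 mol × 32.0 g/mol = 120 g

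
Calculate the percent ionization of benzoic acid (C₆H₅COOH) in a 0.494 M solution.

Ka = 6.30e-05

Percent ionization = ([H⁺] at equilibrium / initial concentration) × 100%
Percent ionization = 1.12%

Let x = [H⁺]. Ka = x²/(C - x) ⇒ x² + (6.30e-05)x - (6.30e-05)(0.494) = 0. x = 5.5473e-03. Percent = (5.5473e-03/0.494) × 100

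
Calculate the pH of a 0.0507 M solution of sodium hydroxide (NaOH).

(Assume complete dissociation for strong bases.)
pH = 12.71

[OH⁻] = 0.0507 M for strong base. pOH = -log[OH⁻] = 1.29, pH = 14 - pOH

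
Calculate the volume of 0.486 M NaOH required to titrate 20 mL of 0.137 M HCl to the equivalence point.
V_{base} = 5.6 mL

At equivalence: moles acid = moles base.
moles HCl = 0.137 M × 0.02 L = 0.00274 mol
V_NaOH = 0.00274 mol ÷ 0.486 M = 0.005638 L = 5.6 mL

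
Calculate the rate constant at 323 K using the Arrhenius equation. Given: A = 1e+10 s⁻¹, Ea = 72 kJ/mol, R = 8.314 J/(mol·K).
2.27e-02 s⁻¹

k = A·exp(-Ea/(R·T)) = 1e+10·exp(-72000/(8.314·323)) = 1e+10·exp(-26.8114) = 1e+10·2.2696e-12 = 2.27e-02 s⁻¹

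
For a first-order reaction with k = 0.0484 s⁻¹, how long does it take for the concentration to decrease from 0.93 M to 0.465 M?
14.32 s

From ln[A] = ln[A]₀ - k·t: t = ln([A]₀/[A])/k = ln(0.93/0.465)/0.0484 = ln(2.0000)/0.0484 = 0.6931/0.0484 = 14.32 s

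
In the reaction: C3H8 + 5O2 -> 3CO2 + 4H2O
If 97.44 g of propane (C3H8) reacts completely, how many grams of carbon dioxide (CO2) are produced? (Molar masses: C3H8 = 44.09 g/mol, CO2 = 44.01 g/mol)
Moles of C3H8 = 97.44 g ÷ 44.09 g/mol = 2.21002 mol
Mole ratio: 3 mol CO2 / 1 mol C3H8
Moles of CO2 = 2.21002 × (3/1) = 6.63007 mol
Mass of CO2 = 6.63007 mol × 44.01 g/mol = 291.8 g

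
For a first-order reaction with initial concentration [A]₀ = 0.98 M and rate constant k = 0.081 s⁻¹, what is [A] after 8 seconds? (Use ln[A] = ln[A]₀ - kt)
0.5126 M

ln[A] = ln[A]₀ - k·t = ln(0.98) - (0.081)·(8) = -0.0202 - 0.6480 = -0.6682
[A] = e^(-0.6682) = 0.5126 M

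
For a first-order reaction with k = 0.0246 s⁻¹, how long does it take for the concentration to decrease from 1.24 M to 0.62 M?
28.18 s

From ln[A] = ln[A]₀ - k·t: t = ln([A]₀/[A])/k = ln(1.24/0.62)/0.0246 = ln(2.0000)/0.0246 = 0.6931/0.0246 = 28.18 s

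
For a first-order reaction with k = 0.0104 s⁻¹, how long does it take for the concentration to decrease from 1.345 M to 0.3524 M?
128.79 s

From ln[A] = ln[A]₀ - k·t: t = ln([A]₀/[A])/k = ln(1.345/0.3524)/0.0104 = ln(3.8167)/0.0104 = 1.3394/0.0104 = 128.79 s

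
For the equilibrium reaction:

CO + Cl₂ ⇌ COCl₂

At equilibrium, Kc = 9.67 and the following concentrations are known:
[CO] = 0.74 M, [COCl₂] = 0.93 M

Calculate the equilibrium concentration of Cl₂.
[Cl₂] = 0.1300 M

Kc = ([COCl₂]) / ([CO] × [Cl₂]) = 9.67
[Cl₂]^1 = (product terms)/(Kc · other reactant terms) = 0.93 / (9.67 · 0.74) = 0.12996
[Cl₂] = 0.1300 M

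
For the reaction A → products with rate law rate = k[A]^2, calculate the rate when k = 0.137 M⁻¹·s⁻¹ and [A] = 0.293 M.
0.01176 M/s

rate = k·[A]^2 = 0.137·(0.293)^2 = 0.137·0.085849 = 0.01176 M/s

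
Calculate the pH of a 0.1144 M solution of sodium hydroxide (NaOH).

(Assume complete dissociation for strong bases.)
pH = 13.06

[OH⁻] = 0.1144 M for strong base. pOH = -log[OH⁻] = 0.94, pH = 14 - pOH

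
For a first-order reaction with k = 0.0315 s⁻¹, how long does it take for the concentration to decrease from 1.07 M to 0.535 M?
22.00 s

From ln[A] = ln[A]₀ - k·t: t = ln([A]₀/[A])/k = ln(1.07/0.535)/0.0315 = ln(2.0000)/0.0315 = 0.6931/0.0315 = 22.00 s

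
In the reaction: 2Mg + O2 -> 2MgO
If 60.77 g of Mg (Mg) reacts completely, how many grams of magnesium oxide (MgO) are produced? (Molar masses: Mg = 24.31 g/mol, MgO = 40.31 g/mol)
Moles of Mg = 60.77 g ÷ 24.31 g/mol = 2.49979 mol
Mole ratio: 2 mol MgO / 2 mol Mg
Moles of MgO = 2.49979 × (2/2) = 2.49979 mol
Mass of MgO = 2.49979 mol × 40.31 g/mol = 100.8 g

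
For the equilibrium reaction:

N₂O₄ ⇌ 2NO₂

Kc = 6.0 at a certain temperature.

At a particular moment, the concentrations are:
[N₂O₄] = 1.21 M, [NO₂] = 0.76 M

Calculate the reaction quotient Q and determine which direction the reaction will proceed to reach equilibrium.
Q = 0.477, Q < K, reaction proceeds forward (toward products)

Q = ([NO₂]^2) / ([N₂O₄])
  = ((0.76)^2) / ((1.21)) = 0.5776/1.21 = 0.4774
Since Q = 0.4774 < Kc = 6.0, the reaction proceeds forward (toward products) to reach equilibrium.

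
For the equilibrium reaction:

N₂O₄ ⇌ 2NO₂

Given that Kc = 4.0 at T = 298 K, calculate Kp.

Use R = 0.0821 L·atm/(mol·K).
K_p = 97.8632

Δn = (moles gaseous products) − (moles gaseous reactants) = 1
T = 298 K; RT = 0.0821 × 298 = 24.4658
Kp = Kc·(RT)^Δn = 4.0 × (24.4658)^1 = 4.0 × 24.4658 = 97.8632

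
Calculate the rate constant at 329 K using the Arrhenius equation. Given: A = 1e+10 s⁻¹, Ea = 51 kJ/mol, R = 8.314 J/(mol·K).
7.99e+01 s⁻¹

k = A·exp(-Ea/(R·T)) = 1e+10·exp(-51000/(8.314·329)) = 1e+10·exp(-18.6451) = 1e+10·7.9900e-09 = 7.99e+01 s⁻¹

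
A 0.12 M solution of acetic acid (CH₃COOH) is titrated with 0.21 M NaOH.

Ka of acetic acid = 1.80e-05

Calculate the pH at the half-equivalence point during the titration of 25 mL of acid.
pH = pKa = 4.74

At the half-equivalence point, [HA] = [A⁻], so by Henderson–Hasselbalch pH = pKa + log(1) = pKa.
pKa = −log(1.80e-05) = 4.74.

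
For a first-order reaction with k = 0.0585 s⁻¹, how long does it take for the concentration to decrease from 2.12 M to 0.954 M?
13.65 s

From ln[A] = ln[A]₀ - k·t: t = ln([A]₀/[A])/k = ln(2.12/0.954)/0.0585 = ln(2.2222)/0.0585 = 0.7985/0.0585 = 13.65 s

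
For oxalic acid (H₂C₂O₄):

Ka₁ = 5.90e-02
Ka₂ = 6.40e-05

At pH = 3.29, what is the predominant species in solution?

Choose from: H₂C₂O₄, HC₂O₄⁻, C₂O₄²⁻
HC₂O₄⁻

pKa1 = 1.23, pKa2 = 4.19. Each pKa is the crossover between adjacent species; pH = 3.29 lies in the region where HC₂O₄⁻ predominates.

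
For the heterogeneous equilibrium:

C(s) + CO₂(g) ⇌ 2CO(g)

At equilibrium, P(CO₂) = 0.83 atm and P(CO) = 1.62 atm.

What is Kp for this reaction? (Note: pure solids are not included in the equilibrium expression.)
K_p = 3.162

Solid C is excluded.
Kp = P(CO)²/P(CO₂) = (1.62)²/0.83 = 2.624/0.83 = 3.162.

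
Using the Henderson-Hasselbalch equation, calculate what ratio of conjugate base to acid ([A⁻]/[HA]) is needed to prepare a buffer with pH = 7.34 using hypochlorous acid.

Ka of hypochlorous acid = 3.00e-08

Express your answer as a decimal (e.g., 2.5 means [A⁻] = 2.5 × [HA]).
[A⁻]/[HA] = 0.656

pKa = −log(3.00e-08) = 7.5229. pH = pKa + log([A⁻]/[HA]). 7.34 = 7.5229 + log(ratio). log(ratio) = 7.34 − 7.5229 = -0.1829. ratio = 10^(-0.1829) = 0.656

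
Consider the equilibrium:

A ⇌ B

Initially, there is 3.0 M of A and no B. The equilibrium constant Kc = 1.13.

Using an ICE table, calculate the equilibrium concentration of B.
[B] = 1.592 M

ICE: [A] = 3.0 − x, [B] = x.
Kc = x/(3.0 − x) = 1.13 ⇒ x = 1.13·3.0/(1 + 1.13) = 3.39/2.13 = 1.592.
[B] = x = 1.592 M.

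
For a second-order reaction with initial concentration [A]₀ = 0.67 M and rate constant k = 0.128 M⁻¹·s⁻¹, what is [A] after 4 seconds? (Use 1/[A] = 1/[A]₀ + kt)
0.4989 M

1/[A] = 1/[A]₀ + k·t = 1/0.67 + (0.128)·(4) = 1.4925 + 0.5120 = 2.0045
[A] = 1/2.0045 = 0.4989 M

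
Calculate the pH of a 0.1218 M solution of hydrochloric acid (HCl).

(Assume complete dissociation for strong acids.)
pH = 0.91

[H⁺] = 0.1218 M for strong acid. pH = -log[H⁺] = -log(0.1218)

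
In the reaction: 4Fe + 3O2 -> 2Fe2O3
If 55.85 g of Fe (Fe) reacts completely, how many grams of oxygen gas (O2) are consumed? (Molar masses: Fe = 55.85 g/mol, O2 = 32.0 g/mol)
Moles of Fe = 55.85 g ÷ 55.85 g/mol = 1 mol
Mole ratio: 3 mol O2 / 4 mol Fe
Moles of O2 = 1 × (3/4) = 0.75 mol
Mass of O2 = 0.75 mol × 32.0 g/mol = 24 g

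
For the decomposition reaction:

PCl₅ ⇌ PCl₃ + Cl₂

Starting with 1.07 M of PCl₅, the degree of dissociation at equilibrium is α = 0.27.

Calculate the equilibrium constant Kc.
K_c = 0.1069

x = α·[A]₀ = 0.27 × 1.07 = 0.2889 M dissociated.
At eq: [PCl₅] = 1.07 − 0.2889 = 0.7811 M; [PCl₃] = [Cl₂] = x = 0.2889 M.
Kc = [PCl₃][Cl₂]/[PCl₅] = (0.2889)²/0.7811 = 0.1069.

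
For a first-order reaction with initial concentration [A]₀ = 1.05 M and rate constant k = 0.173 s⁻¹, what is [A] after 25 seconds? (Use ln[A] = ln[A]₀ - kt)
0.0139 M

ln[A] = ln[A]₀ - k·t = ln(1.05) - (0.173)·(25) = 0.0488 - 4.3250 = -4.2762
[A] = e^(-4.2762) = 0.0139 M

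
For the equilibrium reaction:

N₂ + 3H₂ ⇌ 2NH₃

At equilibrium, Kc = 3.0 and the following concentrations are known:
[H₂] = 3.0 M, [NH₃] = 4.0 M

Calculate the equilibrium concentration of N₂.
[N₂] = 0.1975 M

Kc = ([NH₃]^2) / ([N₂] × [H₂]^3) = 3.0
[N₂]^1 = (product terms)/(Kc · other reactant terms) = 16 / (3.0 · 27) = 0.19753
[N₂] = 0.1975 M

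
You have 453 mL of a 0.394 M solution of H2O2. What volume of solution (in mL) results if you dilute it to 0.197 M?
Using M₁V₁ = M₂V₂:
0.394 × 453 = 0.197 × V₂
V₂ = (0.394 × 453) / 0.197 = 906 mL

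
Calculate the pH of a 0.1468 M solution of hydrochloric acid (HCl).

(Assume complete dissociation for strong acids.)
pH = 0.83

[H⁺] = 0.1468 M for strong acid. pH = -log[H⁺] = -log(0.1468)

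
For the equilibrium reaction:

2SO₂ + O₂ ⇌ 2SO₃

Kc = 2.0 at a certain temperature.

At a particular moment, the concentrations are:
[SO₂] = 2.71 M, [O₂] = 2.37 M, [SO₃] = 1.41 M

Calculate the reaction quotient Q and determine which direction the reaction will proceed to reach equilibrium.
Q = 0.114, Q < K, reaction proceeds forward (toward products)

Q = ([SO₃]^2) / ([SO₂]^2 × [O₂])
  = ((1.41)^2) / ((2.71)^2·(2.37)) = 1.9881/17.406 = 0.1142
Since Q = 0.1142 < Kc = 2.0, the reaction proceeds forward (toward products) to reach equilibrium.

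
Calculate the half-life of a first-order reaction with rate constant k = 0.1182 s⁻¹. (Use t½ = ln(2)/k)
5.86 s

t½ = ln(2)/k = 0.6931/0.1182 = 5.86 s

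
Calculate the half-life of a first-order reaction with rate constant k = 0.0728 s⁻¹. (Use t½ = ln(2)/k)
9.52 s

t½ = ln(2)/k = 0.6931/0.0728 = 9.52 s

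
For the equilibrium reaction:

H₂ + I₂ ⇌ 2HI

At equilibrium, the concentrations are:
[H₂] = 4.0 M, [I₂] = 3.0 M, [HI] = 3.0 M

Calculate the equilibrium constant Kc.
K_c = 0.7500

Kc = ([HI]^2) / ([H₂] × [I₂])
   = ((3.0)^2) / ((4.0)·(3.0))
   = 9 / 12 = 0.7500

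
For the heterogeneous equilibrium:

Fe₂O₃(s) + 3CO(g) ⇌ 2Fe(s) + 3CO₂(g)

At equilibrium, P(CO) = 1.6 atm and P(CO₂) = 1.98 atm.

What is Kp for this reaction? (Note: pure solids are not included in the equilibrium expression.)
K_p = 1.895

Solids (Fe₂O₃, Fe) are excluded.
Kp = P(CO₂)³/P(CO)³ = (1.98)³/(1.6)³ = 7.762/4.096 = 1.895.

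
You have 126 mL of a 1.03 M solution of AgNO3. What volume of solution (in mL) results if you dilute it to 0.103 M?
Using M₁V₁ = M₂V₂:
1.03 × 126 = 0.103 × V₂
V₂ = (1.03 × 126) / 0.103 = 1260 mL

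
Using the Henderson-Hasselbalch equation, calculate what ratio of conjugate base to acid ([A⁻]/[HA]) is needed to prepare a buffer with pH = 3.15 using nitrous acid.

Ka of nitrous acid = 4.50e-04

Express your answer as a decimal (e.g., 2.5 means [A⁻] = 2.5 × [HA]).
[A⁻]/[HA] = 0.636

pKa = −log(4.50e-04) = 3.3468. pH = pKa + log([A⁻]/[HA]). 3.15 = 3.3468 + log(ratio). log(ratio) = 3.15 − 3.3468 = -0.1968. ratio = 10^(-0.1968) = 0.636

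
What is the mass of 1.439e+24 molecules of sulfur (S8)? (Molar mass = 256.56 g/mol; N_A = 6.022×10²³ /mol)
Moles = 1.439e+24 ÷ 6.022×10²³ = 2.38957 mol
Mass = 2.38957 mol × 256.56 g/mol = 613.1 g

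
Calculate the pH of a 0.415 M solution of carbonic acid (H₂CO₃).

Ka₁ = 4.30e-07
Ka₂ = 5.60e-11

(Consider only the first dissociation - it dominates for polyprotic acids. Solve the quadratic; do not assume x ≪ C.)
pH = 3.37

x² + Ka₁·x − Ka₁·C = 0 with Ka₁ = 4.30e-07, C = 0.415.
x = (−Ka₁ + √(Ka₁² + 4·Ka₁·C))/2 = 4.2222e-04 M, so pH = 3.37.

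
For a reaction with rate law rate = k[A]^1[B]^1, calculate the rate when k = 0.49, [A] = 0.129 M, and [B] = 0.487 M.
0.03078 M/s

rate = k·[A]^1·[B]^1 = 0.49·(0.129)^1·(0.487)^1 = 0.49·0.129·0.487 = 0.03078 M/s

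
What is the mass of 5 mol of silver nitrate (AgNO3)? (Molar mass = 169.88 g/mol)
Mass = 5 mol × 169.88 g/mol = 849.4 g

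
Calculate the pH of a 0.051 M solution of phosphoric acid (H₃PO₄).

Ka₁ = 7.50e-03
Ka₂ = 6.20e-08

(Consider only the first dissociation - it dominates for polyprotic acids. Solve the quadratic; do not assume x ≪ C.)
pH = 1.79

x² + Ka₁·x − Ka₁·C = 0 with Ka₁ = 7.50e-03, C = 0.051.
x = (−Ka₁ + √(Ka₁² + 4·Ka₁·C))/2 = 1.6164e-02 M, so pH = 1.79.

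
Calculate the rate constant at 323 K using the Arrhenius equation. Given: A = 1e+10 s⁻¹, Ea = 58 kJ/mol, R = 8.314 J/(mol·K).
4.17e+00 s⁻¹

k = A·exp(-Ea/(R·T)) = 1e+10·exp(-58000/(8.314·323)) = 1e+10·exp(-21.5981) = 1e+10·4.1693e-10 = 4.17e+00 s⁻¹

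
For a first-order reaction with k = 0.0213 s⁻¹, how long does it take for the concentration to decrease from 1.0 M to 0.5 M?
32.54 s

From ln[A] = ln[A]₀ - k·t: t = ln([A]₀/[A])/k = ln(1.0/0.5)/0.0213 = ln(2.0000)/0.0213 = 0.6931/0.0213 = 32.54 s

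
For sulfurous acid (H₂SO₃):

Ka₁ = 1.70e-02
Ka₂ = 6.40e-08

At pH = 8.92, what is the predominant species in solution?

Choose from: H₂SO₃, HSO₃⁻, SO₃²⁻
SO₃²⁻

pKa1 = 1.77, pKa2 = 7.19. Each pKa is the crossover between adjacent species; pH = 8.92 lies in the region where SO₃²⁻ predominates.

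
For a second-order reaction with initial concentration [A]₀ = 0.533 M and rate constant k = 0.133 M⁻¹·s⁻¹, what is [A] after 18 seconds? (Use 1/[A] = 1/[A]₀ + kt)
0.2342 M

1/[A] = 1/[A]₀ + k·t = 1/0.533 + (0.133)·(18) = 1.8762 + 2.3940 = 4.2702
[A] = 1/4.2702 = 0.2342 M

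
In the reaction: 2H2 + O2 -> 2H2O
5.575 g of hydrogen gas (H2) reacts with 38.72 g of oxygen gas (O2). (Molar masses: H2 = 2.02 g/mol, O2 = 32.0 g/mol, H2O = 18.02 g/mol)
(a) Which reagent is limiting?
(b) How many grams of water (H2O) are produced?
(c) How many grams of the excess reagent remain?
(a) O2, (b) 43.61 g, (c) 0.6866 g

Moles of H2 = 5.575 g ÷ 2.02 g/mol = 2.7599 mol
Moles of O2 = 38.72 g ÷ 32.0 g/mol = 1.21 mol
Moles ÷ coefficient: H2: 2.7599/2 = 1.38, O2: 1.21/1 = 1.21
(a) O2 has the smaller value, so O2 is the limiting reagent.
(b) Moles of H2O = 1.21 mol O2 × (2/1) = 2.42 mol; mass = 2.42 mol × 18.02 g/mol = 43.61 g
(c) H2 consumed = 1.21 × (2/1) = 2.42 mol; remaining = 2.7599 − 2.42 = 0.339901 mol; mass = 0.339901 mol × 2.02 g/mol = 0.6866 g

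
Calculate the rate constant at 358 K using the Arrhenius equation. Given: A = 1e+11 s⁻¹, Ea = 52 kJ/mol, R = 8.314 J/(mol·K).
2.59e+03 s⁻¹

k = A·exp(-Ea/(R·T)) = 1e+11·exp(-52000/(8.314·358)) = 1e+11·exp(-17.4707) = 1e+11·2.5857e-08 = 2.59e+03 s⁻¹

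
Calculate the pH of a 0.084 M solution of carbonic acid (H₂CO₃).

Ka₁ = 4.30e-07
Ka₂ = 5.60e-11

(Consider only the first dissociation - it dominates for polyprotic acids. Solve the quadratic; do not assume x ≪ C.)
pH = 3.72

x² + Ka₁·x − Ka₁·C = 0 with Ka₁ = 4.30e-07, C = 0.084.
x = (−Ka₁ + √(Ka₁² + 4·Ka₁·C))/2 = 1.8984e-04 M, so pH = 3.72.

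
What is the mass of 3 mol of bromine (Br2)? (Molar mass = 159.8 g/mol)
Mass = 3 mol × 159.8 g/mol = 479.4 g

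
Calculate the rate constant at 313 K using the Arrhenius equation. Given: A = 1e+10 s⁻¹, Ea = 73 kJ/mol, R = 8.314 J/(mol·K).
6.56e-03 s⁻¹

k = A·exp(-Ea/(R·T)) = 1e+10·exp(-73000/(8.314·313)) = 1e+10·exp(-28.0523) = 1e+10·6.5621e-13 = 6.56e-03 s⁻¹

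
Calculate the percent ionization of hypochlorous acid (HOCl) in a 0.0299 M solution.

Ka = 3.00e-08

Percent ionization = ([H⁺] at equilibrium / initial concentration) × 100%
Percent ionization = 0.1%

Let x = [H⁺]. Ka = x²/(C - x) ⇒ x² + (3.00e-08)x - (3.00e-08)(0.0299) = 0. x = 2.9935e-05. Percent = (2.9935e-05/0.0299) × 100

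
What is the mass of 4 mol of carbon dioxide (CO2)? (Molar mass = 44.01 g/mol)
Mass = 4 mol × 44.01 g/mol = 176 g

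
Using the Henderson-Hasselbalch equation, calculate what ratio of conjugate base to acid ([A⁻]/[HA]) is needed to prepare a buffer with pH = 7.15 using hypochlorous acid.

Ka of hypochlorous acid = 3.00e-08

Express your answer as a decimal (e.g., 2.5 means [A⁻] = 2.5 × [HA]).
[A⁻]/[HA] = 0.424

pKa = −log(3.00e-08) = 7.5229. pH = pKa + log([A⁻]/[HA]). 7.15 = 7.5229 + log(ratio). log(ratio) = 7.15 − 7.5229 = -0.3729. ratio = 10^(-0.3729) = 0.424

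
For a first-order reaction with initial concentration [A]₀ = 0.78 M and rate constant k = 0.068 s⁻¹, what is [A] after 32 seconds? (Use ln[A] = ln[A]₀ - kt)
0.0885 M

ln[A] = ln[A]₀ - k·t = ln(0.78) - (0.068)·(32) = -0.2485 - 2.1760 = -2.4245
[A] = e^(-2.4245) = 0.0885 M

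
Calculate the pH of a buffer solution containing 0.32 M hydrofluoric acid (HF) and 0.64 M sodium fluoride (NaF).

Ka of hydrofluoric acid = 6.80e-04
pH = 3.47

pKa = -log(6.80e-04) = 3.17. pH = pKa + log([A⁻]/[HA]) = 3.17 + log(0.64/0.32)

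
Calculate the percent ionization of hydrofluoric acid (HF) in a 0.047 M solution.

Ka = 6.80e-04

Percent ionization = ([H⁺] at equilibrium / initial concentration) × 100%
Percent ionization = 11.3%

Let x = [H⁺]. Ka = x²/(C - x) ⇒ x² + (6.80e-04)x - (6.80e-04)(0.047) = 0. x = 5.3235e-03. Percent = (5.3235e-03/0.047) × 100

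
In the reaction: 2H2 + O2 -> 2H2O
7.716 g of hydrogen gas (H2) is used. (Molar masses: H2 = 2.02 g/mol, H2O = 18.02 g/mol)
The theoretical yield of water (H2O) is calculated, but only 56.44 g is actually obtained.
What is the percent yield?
Moles of H2 = 7.716 g ÷ 2.02 g/mol = 3.8198 mol
Mole ratio: 2 mol H2O / 2 mol H2
Moles of H2O = 3.8198 × (2/2) = 3.8198 mol
Theoretical yield = 3.8198 mol × 18.02 g/mol = 68.833 g
Actual yield = 56.44 g
Percent yield = (56.44 / 68.833) × 100% = 82.0%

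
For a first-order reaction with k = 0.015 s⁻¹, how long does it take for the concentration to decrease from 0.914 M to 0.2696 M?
81.39 s

From ln[A] = ln[A]₀ - k·t: t = ln([A]₀/[A])/k = ln(0.914/0.2696)/0.015 = ln(3.3902)/0.015 = 1.2209/0.015 = 81.39 s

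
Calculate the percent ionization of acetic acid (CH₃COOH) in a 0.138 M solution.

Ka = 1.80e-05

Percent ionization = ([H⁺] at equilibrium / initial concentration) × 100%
Percent ionization = 1.14%

Let x = [H⁺]. Ka = x²/(C - x) ⇒ x² + (1.80e-05)x - (1.80e-05)(0.138) = 0. x = 1.5671e-03. Percent = (1.5671e-03/0.138) × 100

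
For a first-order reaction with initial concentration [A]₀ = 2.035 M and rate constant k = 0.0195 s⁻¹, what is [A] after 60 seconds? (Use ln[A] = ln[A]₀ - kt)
0.6316 M

ln[A] = ln[A]₀ - k·t = ln(2.035) - (0.0195)·(60) = 0.7105 - 1.1700 = -0.4595
[A] = e^(-0.4595) = 0.6316 M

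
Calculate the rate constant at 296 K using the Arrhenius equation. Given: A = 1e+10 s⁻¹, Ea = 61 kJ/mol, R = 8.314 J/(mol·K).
1.72e-01 s⁻¹

k = A·exp(-Ea/(R·T)) = 1e+10·exp(-61000/(8.314·296)) = 1e+10·exp(-24.7872) = 1e+10·1.7181e-11 = 1.72e-01 s⁻¹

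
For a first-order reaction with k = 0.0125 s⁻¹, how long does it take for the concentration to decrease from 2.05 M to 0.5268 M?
108.70 s

From ln[A] = ln[A]₀ - k·t: t = ln([A]₀/[A])/k = ln(2.05/0.5268)/0.0125 = ln(3.8914)/0.0125 = 1.3588/0.0125 = 108.70 s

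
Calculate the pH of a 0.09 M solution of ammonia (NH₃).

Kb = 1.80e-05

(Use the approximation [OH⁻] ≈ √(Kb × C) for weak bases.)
pH = 11.10

[OH⁻] = √(Kb × C) = √(1.80e-05 × 0.09) = 1.2728e-03. pOH = 2.90, pH = 14 - pOH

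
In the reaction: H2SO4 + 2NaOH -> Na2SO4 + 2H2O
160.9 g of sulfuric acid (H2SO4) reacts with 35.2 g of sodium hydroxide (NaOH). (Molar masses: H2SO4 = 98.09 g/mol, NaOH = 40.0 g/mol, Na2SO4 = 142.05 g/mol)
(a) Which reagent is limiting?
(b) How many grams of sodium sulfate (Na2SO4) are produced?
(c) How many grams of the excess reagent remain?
(a) NaOH, (b) 62.5 g, (c) 117.7 g

Moles of H2SO4 = 160.9 g ÷ 98.09 g/mol = 1.64033 mol
Moles of NaOH = 35.2 g ÷ 40.0 g/mol = 0.88 mol
Moles ÷ coefficient: H2SO4: 1.64033/1 = 1.64, NaOH: 0.88/2 = 0.44
(a) NaOH has the smaller value, so NaOH is the limiting reagent.
(b) Moles of Na2SO4 = 0.88 mol NaOH × (1/2) = 0.44 mol; mass = 0.44 mol × 142.05 g/mol = 62.5 g
(c) H2SO4 consumed = 0.88 × (1/2) = 0.44 mol; remaining = 1.64033 − 0.44 = 1.20033 mol; mass = 1.20033 mol × 98.09 g/mol = 117.7 g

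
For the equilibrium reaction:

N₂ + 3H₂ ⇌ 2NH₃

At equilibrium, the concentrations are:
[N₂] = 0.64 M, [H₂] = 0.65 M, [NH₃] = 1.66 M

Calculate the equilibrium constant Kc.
K_c = 15.6782

Kc = ([NH₃]^2) / ([N₂] × [H₂]^3)
   = ((1.66)^2) / ((0.64)·(0.65)^3)
   = 2.7556 / 0.17576 = 15.6782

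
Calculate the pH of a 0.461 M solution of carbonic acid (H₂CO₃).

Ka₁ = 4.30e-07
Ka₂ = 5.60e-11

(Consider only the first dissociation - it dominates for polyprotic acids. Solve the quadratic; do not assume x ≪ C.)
pH = 3.35

x² + Ka₁·x − Ka₁·C = 0 with Ka₁ = 4.30e-07, C = 0.461.
x = (−Ka₁ + √(Ka₁² + 4·Ka₁·C))/2 = 4.4502e-04 M, so pH = 3.35.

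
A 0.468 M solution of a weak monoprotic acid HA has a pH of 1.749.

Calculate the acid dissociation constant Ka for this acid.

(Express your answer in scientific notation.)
K_a = 7.06e-04

[H⁺] = 10^(−pH) = 10^(−1.749) = 1.782e-02 M. For HA ⇌ H⁺ + A⁻, Ka = x²/(C − x) = (1.782e-02)²/(0.468 − 1.782e-02) = 7.06e-04.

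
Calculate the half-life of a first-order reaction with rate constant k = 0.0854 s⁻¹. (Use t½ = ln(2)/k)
8.12 s

t½ = ln(2)/k = 0.6931/0.0854 = 8.12 s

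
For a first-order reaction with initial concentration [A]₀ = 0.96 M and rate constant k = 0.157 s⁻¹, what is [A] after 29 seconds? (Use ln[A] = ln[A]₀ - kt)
0.0101 M

ln[A] = ln[A]₀ - k·t = ln(0.96) - (0.157)·(29) = -0.0408 - 4.5530 = -4.5938
[A] = e^(-4.5938) = 0.0101 M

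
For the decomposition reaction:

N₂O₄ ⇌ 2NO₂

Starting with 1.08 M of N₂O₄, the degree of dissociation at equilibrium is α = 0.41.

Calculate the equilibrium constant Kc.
K_c = 1.2308

x = α·[A]₀ = 0.41 × 1.08 = 0.4428 M dissociated.
At eq: [N₂O₄] = 1.08 − 0.4428 = 0.6372 M; [NO₂] = 2x = 0.8856 M.
Kc = [NO₂]²/[N₂O₄] = (0.8856)²/0.6372 = 1.231.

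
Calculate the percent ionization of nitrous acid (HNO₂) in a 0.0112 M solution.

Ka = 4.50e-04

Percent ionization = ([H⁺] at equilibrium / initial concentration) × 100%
Percent ionization = 18.1%

Let x = [H⁺]. Ka = x²/(C - x) ⇒ x² + (4.50e-04)x - (4.50e-04)(0.0112) = 0. x = 2.0312e-03. Percent = (2.0312e-03/0.0112) × 100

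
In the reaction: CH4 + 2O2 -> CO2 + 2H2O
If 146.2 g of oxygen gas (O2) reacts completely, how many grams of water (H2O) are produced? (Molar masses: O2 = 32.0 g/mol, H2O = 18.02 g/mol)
Moles of O2 = 146.2 g ÷ 32.0 g/mol = 4.56875 mol
Mole ratio: 2 mol H2O / 2 mol O2
Moles of H2O = 4.56875 × (2/2) = 4.56875 mol
Mass of H2O = 4.56875 mol × 18.02 g/mol = 82.33 g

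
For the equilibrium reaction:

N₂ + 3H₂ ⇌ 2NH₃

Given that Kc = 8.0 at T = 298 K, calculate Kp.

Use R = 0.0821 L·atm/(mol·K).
K_p = 0.0134

Δn = (moles gaseous products) − (moles gaseous reactants) = -2
T = 298 K; RT = 0.0821 × 298 = 24.4658
Kp = Kc·(RT)^Δn = 8.0 × (24.4658)^-2 = 8.0 × 0.00167063 = 0.0134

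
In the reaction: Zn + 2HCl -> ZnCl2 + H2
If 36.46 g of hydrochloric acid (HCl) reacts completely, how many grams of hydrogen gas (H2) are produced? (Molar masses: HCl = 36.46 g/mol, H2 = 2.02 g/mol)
Moles of HCl = 36.46 g ÷ 36.46 g/mol = 1 mol
Mole ratio: 1 mol H2 / 2 mol HCl
Moles of H2 = 1 × (1/2) = 0.5 mol
Mass of H2 = 0.5 mol × 2.02 g/mol = 1.01 g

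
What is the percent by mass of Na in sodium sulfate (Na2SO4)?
Mass of Na in formula = 22.99 × 2 = 45.98 g/mol
Molar mass = 142.05 g/mol
% Na = (45.98/142.05) × 100% = 32.37%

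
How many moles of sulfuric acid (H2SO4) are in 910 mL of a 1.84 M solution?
Moles = Molarity × Volume (L)
Moles = 1.84 M × 0.91 L = 1.674 mol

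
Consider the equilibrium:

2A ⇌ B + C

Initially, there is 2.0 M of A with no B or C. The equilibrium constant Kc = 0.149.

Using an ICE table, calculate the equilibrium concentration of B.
[B] = 0.436 M

ICE: [A] = 2.0 − 2x, [B] = [C] = x.
Kc = x²/(2.0 − 2x)² = 0.149 ⇒ √Kc = x/(2.0 − 2x).
x = √0.149·2.0/(1 + 2√0.149) = 0.38601·2.0/1.772 = 0.43567.
[B] = x = 0.436 M.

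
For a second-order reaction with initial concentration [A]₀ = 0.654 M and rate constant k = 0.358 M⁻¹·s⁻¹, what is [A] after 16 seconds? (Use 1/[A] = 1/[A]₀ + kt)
0.1378 M

1/[A] = 1/[A]₀ + k·t = 1/0.654 + (0.358)·(16) = 1.5291 + 5.7280 = 7.2571
[A] = 1/7.2571 = 0.1378 M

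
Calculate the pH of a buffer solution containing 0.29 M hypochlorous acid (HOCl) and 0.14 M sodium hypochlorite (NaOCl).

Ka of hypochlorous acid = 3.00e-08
pH = 7.21

pKa = -log(3.00e-08) = 7.52. pH = pKa + log([A⁻]/[HA]) = 7.52 + log(0.14/0.29)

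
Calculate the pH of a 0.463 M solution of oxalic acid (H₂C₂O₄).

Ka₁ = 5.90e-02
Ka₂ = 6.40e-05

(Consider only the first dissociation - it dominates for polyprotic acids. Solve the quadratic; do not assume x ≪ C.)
pH = 0.86

x² + Ka₁·x − Ka₁·C = 0 with Ka₁ = 5.90e-02, C = 0.463.
x = (−Ka₁ + √(Ka₁² + 4·Ka₁·C))/2 = 1.3839e-01 M, so pH = 0.86.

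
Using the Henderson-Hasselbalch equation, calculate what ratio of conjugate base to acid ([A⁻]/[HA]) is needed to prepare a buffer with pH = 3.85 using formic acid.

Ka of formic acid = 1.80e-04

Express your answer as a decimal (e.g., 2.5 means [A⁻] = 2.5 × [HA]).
[A⁻]/[HA] = 1.274

pKa = −log(1.80e-04) = 3.7447. pH = pKa + log([A⁻]/[HA]). 3.85 = 3.7447 + log(ratio). log(ratio) = 3.85 − 3.7447 = 0.1053. ratio = 10^(0.1053) = 1.274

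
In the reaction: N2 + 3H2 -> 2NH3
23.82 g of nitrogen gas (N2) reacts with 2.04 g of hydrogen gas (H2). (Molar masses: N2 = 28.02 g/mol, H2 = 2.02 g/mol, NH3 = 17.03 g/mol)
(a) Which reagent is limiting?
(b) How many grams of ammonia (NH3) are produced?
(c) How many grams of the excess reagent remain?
(a) H2, (b) 11.47 g, (c) 14.39 g

Moles of N2 = 23.82 g ÷ 28.02 g/mol = 0.850107 mol
Moles of H2 = 2.04 g ÷ 2.02 g/mol = 1.0099 mol
Moles ÷ coefficient: N2: 0.850107/1 = 0.8501, H2: 1.0099/3 = 0.3366
(a) H2 has the smaller value, so H2 is the limiting reagent.
(b) Moles of NH3 = 1.0099 mol H2 × (2/3) = 0.673267 mol; mass = 0.673267 mol × 17.03 g/mol = 11.47 g
(c) N2 consumed = 1.0099 × (1/3) = 0.336634 mol; remaining = 0.850107 − 0.336634 = 0.513473 mol; mass = 0.513473 mol × 28.02 g/mol = 14.39 g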